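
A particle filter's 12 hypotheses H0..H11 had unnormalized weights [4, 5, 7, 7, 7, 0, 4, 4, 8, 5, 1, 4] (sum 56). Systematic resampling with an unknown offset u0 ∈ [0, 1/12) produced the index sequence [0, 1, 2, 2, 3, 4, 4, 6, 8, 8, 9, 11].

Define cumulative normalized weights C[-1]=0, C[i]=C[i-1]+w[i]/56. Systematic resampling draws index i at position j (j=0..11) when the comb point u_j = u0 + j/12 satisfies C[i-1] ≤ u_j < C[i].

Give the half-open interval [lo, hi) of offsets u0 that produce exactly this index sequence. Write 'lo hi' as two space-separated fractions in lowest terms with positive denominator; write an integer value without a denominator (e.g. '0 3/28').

C = [1/14, 9/56, 2/7, 23/56, 15/28, 15/28, 17/28, 19/28, 23/28, 51/56, 13/14, 1]
j=0 picked index 0: u0 ∈ [0, 1/14)
j=1 picked index 1: u0 ∈ [-1/84, 13/168)
j=2 picked index 2: u0 ∈ [-1/168, 5/42)
j=3 picked index 2: u0 ∈ [-5/56, 1/28)
j=4 picked index 3: u0 ∈ [-1/21, 13/168)
j=5 picked index 4: u0 ∈ [-1/168, 5/42)
j=6 picked index 4: u0 ∈ [-5/56, 1/28)
j=7 picked index 6: u0 ∈ [-1/21, 1/42)
j=8 picked index 8: u0 ∈ [1/84, 13/84)
j=9 picked index 8: u0 ∈ [-1/14, 1/14)
j=10 picked index 9: u0 ∈ [-1/84, 13/168)
j=11 picked index 11: u0 ∈ [1/84, 1/12)
intersection: [1/84, 1/42)

1/84 1/42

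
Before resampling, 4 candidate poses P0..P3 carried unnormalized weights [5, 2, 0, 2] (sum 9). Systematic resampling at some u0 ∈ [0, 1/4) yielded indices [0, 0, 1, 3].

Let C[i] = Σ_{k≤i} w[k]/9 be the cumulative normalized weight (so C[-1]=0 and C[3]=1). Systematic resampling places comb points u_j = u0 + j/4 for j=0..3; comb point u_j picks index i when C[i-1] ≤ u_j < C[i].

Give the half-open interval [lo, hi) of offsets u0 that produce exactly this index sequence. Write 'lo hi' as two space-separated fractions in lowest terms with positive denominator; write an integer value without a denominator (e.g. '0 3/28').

C = [5/9, 7/9, 7/9, 1]
j=0 picked index 0: u0 ∈ [0, 5/9)
j=1 picked index 0: u0 ∈ [-1/4, 11/36)
j=2 picked index 1: u0 ∈ [1/18, 5/18)
j=3 picked index 3: u0 ∈ [1/36, 1/4)
intersection: [1/18, 1/4)

1/18 1/4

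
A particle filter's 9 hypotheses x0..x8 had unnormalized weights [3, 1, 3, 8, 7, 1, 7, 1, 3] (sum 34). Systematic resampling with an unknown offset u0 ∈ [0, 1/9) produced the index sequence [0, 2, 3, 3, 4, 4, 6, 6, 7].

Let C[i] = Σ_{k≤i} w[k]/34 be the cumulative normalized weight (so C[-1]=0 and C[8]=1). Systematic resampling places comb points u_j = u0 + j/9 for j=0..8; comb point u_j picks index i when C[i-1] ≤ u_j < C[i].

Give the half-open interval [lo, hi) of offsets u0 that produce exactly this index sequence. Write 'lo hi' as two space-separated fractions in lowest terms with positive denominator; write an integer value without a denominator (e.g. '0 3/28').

C = [3/34, 2/17, 7/34, 15/34, 11/17, 23/34, 15/17, 31/34, 1]
j=0 picked index 0: u0 ∈ [0, 3/34)
j=1 picked index 2: u0 ∈ [1/153, 29/306)
j=2 picked index 3: u0 ∈ [-5/306, 67/306)
j=3 picked index 3: u0 ∈ [-13/102, 11/102)
j=4 picked index 4: u0 ∈ [-1/306, 31/153)
j=5 picked index 4: u0 ∈ [-35/306, 14/153)
j=6 picked index 6: u0 ∈ [1/102, 11/51)
j=7 picked index 6: u0 ∈ [-31/306, 16/153)
j=8 picked index 7: u0 ∈ [-1/153, 7/306)
intersection: [1/102, 7/306)

1/102 7/306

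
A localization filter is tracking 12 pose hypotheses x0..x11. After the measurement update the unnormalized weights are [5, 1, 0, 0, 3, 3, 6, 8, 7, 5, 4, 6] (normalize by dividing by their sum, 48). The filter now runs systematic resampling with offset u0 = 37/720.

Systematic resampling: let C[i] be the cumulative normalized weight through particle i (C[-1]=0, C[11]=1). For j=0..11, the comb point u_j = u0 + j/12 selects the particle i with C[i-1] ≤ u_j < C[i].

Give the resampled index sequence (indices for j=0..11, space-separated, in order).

0 4 5 6 7 7 8 8 9 10 11 11

C = [5/48, 1/8, 1/8, 1/8, 3/16, 1/4, 3/8, 13/24, 11/16, 19/24, 7/8, 1]
j=0: u_0=37/720 ∈ [0, 5/48) → index 0
j=1: u_1=97/720 ∈ [1/8, 3/16) → index 4
j=2: u_2=157/720 ∈ [3/16, 1/4) → index 5
j=3: u_3=217/720 ∈ [1/4, 3/8) → index 6
j=4: u_4=277/720 ∈ [3/8, 13/24) → index 7
j=5: u_5=337/720 ∈ [3/8, 13/24) → index 7
j=6: u_6=397/720 ∈ [13/24, 11/16) → index 8
j=7: u_7=457/720 ∈ [13/24, 11/16) → index 8
j=8: u_8=517/720 ∈ [11/16, 19/24) → index 9
j=9: u_9=577/720 ∈ [19/24, 7/8) → index 10
j=10: u_10=637/720 ∈ [7/8, 1) → index 11
j=11: u_11=697/720 ∈ [7/8, 1) → index 11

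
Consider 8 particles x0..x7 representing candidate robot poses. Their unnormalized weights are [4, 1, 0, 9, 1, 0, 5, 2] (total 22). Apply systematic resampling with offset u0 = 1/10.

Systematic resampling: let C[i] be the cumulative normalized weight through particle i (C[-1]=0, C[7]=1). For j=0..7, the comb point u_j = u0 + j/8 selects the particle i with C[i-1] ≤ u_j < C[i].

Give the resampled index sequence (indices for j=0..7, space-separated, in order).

0 1 3 3 3 6 6 7

C = [2/11, 5/22, 5/22, 7/11, 15/22, 15/22, 10/11, 1]
j=0: u_0=1/10 ∈ [0, 2/11) → index 0
j=1: u_1=9/40 ∈ [2/11, 5/22) → index 1
j=2: u_2=7/20 ∈ [5/22, 7/11) → index 3
j=3: u_3=19/40 ∈ [5/22, 7/11) → index 3
j=4: u_4=3/5 ∈ [5/22, 7/11) → index 3
j=5: u_5=29/40 ∈ [15/22, 10/11) → index 6
j=6: u_6=17/20 ∈ [15/22, 10/11) → index 6
j=7: u_7=39/40 ∈ [10/11, 1) → index 7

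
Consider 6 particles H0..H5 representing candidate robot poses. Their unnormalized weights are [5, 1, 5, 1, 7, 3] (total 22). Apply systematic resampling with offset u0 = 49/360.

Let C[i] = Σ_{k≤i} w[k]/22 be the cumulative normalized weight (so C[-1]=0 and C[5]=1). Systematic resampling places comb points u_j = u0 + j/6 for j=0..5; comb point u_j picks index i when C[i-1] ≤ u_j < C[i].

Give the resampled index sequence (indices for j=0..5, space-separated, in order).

C = [5/22, 3/11, 1/2, 6/11, 19/22, 1]
j=0: u_0=49/360 ∈ [0, 5/22) → index 0
j=1: u_1=109/360 ∈ [3/11, 1/2) → index 2
j=2: u_2=169/360 ∈ [3/11, 1/2) → index 2
j=3: u_3=229/360 ∈ [6/11, 19/22) → index 4
j=4: u_4=289/360 ∈ [6/11, 19/22) → index 4
j=5: u_5=349/360 ∈ [19/22, 1) → index 5

0 2 2 4 4 5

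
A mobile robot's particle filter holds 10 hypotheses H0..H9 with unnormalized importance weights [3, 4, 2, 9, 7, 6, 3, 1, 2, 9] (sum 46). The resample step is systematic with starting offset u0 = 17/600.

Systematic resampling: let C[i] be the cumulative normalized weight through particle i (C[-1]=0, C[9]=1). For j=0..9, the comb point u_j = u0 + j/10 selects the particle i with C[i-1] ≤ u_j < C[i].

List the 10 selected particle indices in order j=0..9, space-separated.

0 1 3 3 4 4 5 6 9 9

C = [3/46, 7/46, 9/46, 9/23, 25/46, 31/46, 17/23, 35/46, 37/46, 1]
j=0: u_0=17/600 ∈ [0, 3/46) → index 0
j=1: u_1=77/600 ∈ [3/46, 7/46) → index 1
j=2: u_2=137/600 ∈ [9/46, 9/23) → index 3
j=3: u_3=197/600 ∈ [9/46, 9/23) → index 3
j=4: u_4=257/600 ∈ [9/23, 25/46) → index 4
j=5: u_5=317/600 ∈ [9/23, 25/46) → index 4
j=6: u_6=377/600 ∈ [25/46, 31/46) → index 5
j=7: u_7=437/600 ∈ [31/46, 17/23) → index 6
j=8: u_8=497/600 ∈ [37/46, 1) → index 9
j=9: u_9=557/600 ∈ [37/46, 1) → index 9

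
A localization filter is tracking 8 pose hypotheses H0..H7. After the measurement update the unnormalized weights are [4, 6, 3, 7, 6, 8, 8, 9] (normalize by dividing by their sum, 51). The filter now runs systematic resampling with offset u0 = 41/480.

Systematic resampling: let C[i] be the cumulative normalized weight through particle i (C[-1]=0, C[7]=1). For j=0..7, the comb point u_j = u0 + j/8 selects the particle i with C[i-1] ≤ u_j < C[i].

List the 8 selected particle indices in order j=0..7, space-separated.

1 2 3 4 5 6 7 7

C = [4/51, 10/51, 13/51, 20/51, 26/51, 2/3, 14/17, 1]
j=0: u_0=41/480 ∈ [4/51, 10/51) → index 1
j=1: u_1=101/480 ∈ [10/51, 13/51) → index 2
j=2: u_2=161/480 ∈ [13/51, 20/51) → index 3
j=3: u_3=221/480 ∈ [20/51, 26/51) → index 4
j=4: u_4=281/480 ∈ [26/51, 2/3) → index 5
j=5: u_5=341/480 ∈ [2/3, 14/17) → index 6
j=6: u_6=401/480 ∈ [14/17, 1) → index 7
j=7: u_7=461/480 ∈ [14/17, 1) → index 7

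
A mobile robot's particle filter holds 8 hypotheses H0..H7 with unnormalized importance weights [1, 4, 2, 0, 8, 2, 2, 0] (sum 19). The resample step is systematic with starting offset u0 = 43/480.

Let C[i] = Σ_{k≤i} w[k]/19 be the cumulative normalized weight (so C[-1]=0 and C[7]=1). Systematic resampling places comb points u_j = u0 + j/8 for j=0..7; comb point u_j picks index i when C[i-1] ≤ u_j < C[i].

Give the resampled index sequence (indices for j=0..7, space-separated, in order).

C = [1/19, 5/19, 7/19, 7/19, 15/19, 17/19, 1, 1]
j=0: u_0=43/480 ∈ [1/19, 5/19) → index 1
j=1: u_1=103/480 ∈ [1/19, 5/19) → index 1
j=2: u_2=163/480 ∈ [5/19, 7/19) → index 2
j=3: u_3=223/480 ∈ [7/19, 15/19) → index 4
j=4: u_4=283/480 ∈ [7/19, 15/19) → index 4
j=5: u_5=343/480 ∈ [7/19, 15/19) → index 4
j=6: u_6=403/480 ∈ [15/19, 17/19) → index 5
j=7: u_7=463/480 ∈ [17/19, 1) → index 6

1 1 2 4 4 4 5 6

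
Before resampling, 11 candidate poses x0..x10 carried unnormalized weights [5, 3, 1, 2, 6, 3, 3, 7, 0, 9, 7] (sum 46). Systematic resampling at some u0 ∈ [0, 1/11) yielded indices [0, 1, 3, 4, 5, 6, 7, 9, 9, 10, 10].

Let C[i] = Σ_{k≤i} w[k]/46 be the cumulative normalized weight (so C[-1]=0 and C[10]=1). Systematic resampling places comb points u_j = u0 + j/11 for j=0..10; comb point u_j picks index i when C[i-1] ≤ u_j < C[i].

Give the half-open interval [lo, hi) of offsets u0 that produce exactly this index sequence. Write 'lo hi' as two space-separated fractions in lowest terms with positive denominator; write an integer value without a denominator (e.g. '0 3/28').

15/506 1/22

C = [5/46, 4/23, 9/46, 11/46, 17/46, 10/23, 1/2, 15/23, 15/23, 39/46, 1]
j=0 picked index 0: u0 ∈ [0, 5/46)
j=1 picked index 1: u0 ∈ [9/506, 21/253)
j=2 picked index 3: u0 ∈ [7/506, 29/506)
j=3 picked index 4: u0 ∈ [-17/506, 49/506)
j=4 picked index 5: u0 ∈ [3/506, 18/253)
j=5 picked index 6: u0 ∈ [-5/253, 1/22)
j=6 picked index 7: u0 ∈ [-1/22, 27/253)
j=7 picked index 9: u0 ∈ [4/253, 107/506)
j=8 picked index 9: u0 ∈ [-19/253, 61/506)
j=9 picked index 10: u0 ∈ [15/506, 2/11)
j=10 picked index 10: u0 ∈ [-31/506, 1/11)
intersection: [15/506, 1/22)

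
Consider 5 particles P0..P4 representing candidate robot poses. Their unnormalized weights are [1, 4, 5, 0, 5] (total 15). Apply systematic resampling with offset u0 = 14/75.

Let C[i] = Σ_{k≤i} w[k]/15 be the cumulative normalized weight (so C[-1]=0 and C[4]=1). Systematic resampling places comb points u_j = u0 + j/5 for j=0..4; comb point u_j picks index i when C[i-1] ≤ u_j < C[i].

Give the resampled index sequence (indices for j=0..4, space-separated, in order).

C = [1/15, 1/3, 2/3, 2/3, 1]
j=0: u_0=14/75 ∈ [1/15, 1/3) → index 1
j=1: u_1=29/75 ∈ [1/3, 2/3) → index 2
j=2: u_2=44/75 ∈ [1/3, 2/3) → index 2
j=3: u_3=59/75 ∈ [2/3, 1) → index 4
j=4: u_4=74/75 ∈ [2/3, 1) → index 4

1 2 2 4 4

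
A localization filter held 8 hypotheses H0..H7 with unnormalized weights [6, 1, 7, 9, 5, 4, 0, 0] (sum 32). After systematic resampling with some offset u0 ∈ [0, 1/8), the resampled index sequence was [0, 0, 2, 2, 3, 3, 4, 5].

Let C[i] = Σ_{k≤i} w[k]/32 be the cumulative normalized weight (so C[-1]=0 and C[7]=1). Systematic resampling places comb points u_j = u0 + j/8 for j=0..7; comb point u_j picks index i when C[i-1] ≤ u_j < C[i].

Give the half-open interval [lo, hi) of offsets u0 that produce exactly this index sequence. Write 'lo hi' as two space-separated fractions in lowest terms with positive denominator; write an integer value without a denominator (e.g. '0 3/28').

C = [3/16, 7/32, 7/16, 23/32, 7/8, 1, 1, 1]
j=0 picked index 0: u0 ∈ [0, 3/16)
j=1 picked index 0: u0 ∈ [-1/8, 1/16)
j=2 picked index 2: u0 ∈ [-1/32, 3/16)
j=3 picked index 2: u0 ∈ [-5/32, 1/16)
j=4 picked index 3: u0 ∈ [-1/16, 7/32)
j=5 picked index 3: u0 ∈ [-3/16, 3/32)
j=6 picked index 4: u0 ∈ [-1/32, 1/8)
j=7 picked index 5: u0 ∈ [0, 1/8)
intersection: [0, 1/16)

0 1/16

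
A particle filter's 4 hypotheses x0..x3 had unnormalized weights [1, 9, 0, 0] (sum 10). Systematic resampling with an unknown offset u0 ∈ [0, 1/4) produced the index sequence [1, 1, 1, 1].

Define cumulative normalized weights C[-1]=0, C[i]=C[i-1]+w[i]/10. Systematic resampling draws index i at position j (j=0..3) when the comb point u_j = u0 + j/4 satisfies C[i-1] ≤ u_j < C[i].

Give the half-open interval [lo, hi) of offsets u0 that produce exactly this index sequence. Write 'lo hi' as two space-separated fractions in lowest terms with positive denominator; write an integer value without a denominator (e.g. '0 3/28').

1/10 1/4

C = [1/10, 1, 1, 1]
j=0 picked index 1: u0 ∈ [1/10, 1)
j=1 picked index 1: u0 ∈ [-3/20, 3/4)
j=2 picked index 1: u0 ∈ [-2/5, 1/2)
j=3 picked index 1: u0 ∈ [-13/20, 1/4)
intersection: [1/10, 1/4)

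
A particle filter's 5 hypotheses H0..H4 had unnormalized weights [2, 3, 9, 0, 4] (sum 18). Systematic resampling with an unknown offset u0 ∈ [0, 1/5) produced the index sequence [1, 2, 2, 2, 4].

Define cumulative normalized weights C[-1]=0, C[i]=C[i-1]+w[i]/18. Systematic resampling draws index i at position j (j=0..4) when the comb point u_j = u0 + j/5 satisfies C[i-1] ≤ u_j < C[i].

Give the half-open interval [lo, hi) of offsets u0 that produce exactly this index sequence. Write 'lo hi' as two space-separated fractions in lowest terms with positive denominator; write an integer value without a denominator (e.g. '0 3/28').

C = [1/9, 5/18, 7/9, 7/9, 1]
j=0 picked index 1: u0 ∈ [1/9, 5/18)
j=1 picked index 2: u0 ∈ [7/90, 26/45)
j=2 picked index 2: u0 ∈ [-11/90, 17/45)
j=3 picked index 2: u0 ∈ [-29/90, 8/45)
j=4 picked index 4: u0 ∈ [-1/45, 1/5)
intersection: [1/9, 8/45)

1/9 8/45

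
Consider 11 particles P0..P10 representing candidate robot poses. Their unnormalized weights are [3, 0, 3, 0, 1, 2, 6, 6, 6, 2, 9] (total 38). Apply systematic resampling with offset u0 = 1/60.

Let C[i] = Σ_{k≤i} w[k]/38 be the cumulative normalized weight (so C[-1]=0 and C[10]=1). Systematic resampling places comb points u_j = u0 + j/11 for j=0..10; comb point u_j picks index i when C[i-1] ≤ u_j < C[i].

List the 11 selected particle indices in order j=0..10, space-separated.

0 2 5 6 6 7 8 8 9 10 10

C = [3/38, 3/38, 3/19, 3/19, 7/38, 9/38, 15/38, 21/38, 27/38, 29/38, 1]
j=0: u_0=1/60 ∈ [0, 3/38) → index 0
j=1: u_1=71/660 ∈ [3/38, 3/19) → index 2
j=2: u_2=131/660 ∈ [7/38, 9/38) → index 5
j=3: u_3=191/660 ∈ [9/38, 15/38) → index 6
j=4: u_4=251/660 ∈ [9/38, 15/38) → index 6
j=5: u_5=311/660 ∈ [15/38, 21/38) → index 7
j=6: u_6=371/660 ∈ [21/38, 27/38) → index 8
j=7: u_7=431/660 ∈ [21/38, 27/38) → index 8
j=8: u_8=491/660 ∈ [27/38, 29/38) → index 9
j=9: u_9=551/660 ∈ [29/38, 1) → index 10
j=10: u_10=611/660 ∈ [29/38, 1) → index 10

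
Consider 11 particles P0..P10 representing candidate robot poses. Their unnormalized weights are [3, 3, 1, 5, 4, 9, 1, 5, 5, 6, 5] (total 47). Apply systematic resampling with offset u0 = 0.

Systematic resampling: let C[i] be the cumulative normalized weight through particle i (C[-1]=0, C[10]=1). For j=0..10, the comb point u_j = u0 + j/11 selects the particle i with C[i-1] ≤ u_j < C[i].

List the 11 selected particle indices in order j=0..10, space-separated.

C = [3/47, 6/47, 7/47, 12/47, 16/47, 25/47, 26/47, 31/47, 36/47, 42/47, 1]
j=0: u_0=0 ∈ [0, 3/47) → index 0
j=1: u_1=1/11 ∈ [3/47, 6/47) → index 1
j=2: u_2=2/11 ∈ [7/47, 12/47) → index 3
j=3: u_3=3/11 ∈ [12/47, 16/47) → index 4
j=4: u_4=4/11 ∈ [16/47, 25/47) → index 5
j=5: u_5=5/11 ∈ [16/47, 25/47) → index 5
j=6: u_6=6/11 ∈ [25/47, 26/47) → index 6
j=7: u_7=7/11 ∈ [26/47, 31/47) → index 7
j=8: u_8=8/11 ∈ [31/47, 36/47) → index 8
j=9: u_9=9/11 ∈ [36/47, 42/47) → index 9
j=10: u_10=10/11 ∈ [42/47, 1) → index 10

0 1 3 4 5 5 6 7 8 9 10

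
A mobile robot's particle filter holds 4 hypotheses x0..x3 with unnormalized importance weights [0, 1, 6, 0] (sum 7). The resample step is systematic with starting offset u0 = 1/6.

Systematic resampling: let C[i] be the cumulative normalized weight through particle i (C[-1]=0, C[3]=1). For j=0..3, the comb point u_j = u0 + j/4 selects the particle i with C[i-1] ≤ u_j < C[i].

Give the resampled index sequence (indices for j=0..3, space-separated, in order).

C = [0, 1/7, 1, 1]
j=0: u_0=1/6 ∈ [1/7, 1) → index 2
j=1: u_1=5/12 ∈ [1/7, 1) → index 2
j=2: u_2=2/3 ∈ [1/7, 1) → index 2
j=3: u_3=11/12 ∈ [1/7, 1) → index 2

2 2 2 2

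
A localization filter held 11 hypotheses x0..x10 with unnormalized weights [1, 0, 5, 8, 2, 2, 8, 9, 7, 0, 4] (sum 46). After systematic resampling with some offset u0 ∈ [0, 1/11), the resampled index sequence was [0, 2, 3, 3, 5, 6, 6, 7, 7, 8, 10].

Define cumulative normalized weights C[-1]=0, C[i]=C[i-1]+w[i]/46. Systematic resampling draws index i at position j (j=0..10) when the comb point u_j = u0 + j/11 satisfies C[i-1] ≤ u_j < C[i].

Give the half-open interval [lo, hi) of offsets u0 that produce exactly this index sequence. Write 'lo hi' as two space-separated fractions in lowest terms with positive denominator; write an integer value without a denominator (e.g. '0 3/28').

1/253 5/253

C = [1/46, 1/46, 3/23, 7/23, 8/23, 9/23, 13/23, 35/46, 21/23, 21/23, 1]
j=0 picked index 0: u0 ∈ [0, 1/46)
j=1 picked index 2: u0 ∈ [-35/506, 10/253)
j=2 picked index 3: u0 ∈ [-13/253, 31/253)
j=3 picked index 3: u0 ∈ [-36/253, 8/253)
j=4 picked index 5: u0 ∈ [-4/253, 7/253)
j=5 picked index 6: u0 ∈ [-16/253, 28/253)
j=6 picked index 6: u0 ∈ [-39/253, 5/253)
j=7 picked index 7: u0 ∈ [-18/253, 63/506)
j=8 picked index 7: u0 ∈ [-41/253, 17/506)
j=9 picked index 8: u0 ∈ [-29/506, 24/253)
j=10 picked index 10: u0 ∈ [1/253, 1/11)
intersection: [1/253, 5/253)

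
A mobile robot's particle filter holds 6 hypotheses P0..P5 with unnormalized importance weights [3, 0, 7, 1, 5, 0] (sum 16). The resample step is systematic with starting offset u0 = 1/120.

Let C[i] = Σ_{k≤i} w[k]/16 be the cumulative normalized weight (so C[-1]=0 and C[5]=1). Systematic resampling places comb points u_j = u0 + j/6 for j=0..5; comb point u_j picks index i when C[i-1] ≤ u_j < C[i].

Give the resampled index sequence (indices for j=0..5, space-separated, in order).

C = [3/16, 3/16, 5/8, 11/16, 1, 1]
j=0: u_0=1/120 ∈ [0, 3/16) → index 0
j=1: u_1=7/40 ∈ [0, 3/16) → index 0
j=2: u_2=41/120 ∈ [3/16, 5/8) → index 2
j=3: u_3=61/120 ∈ [3/16, 5/8) → index 2
j=4: u_4=27/40 ∈ [5/8, 11/16) → index 3
j=5: u_5=101/120 ∈ [11/16, 1) → index 4

0 0 2 2 3 4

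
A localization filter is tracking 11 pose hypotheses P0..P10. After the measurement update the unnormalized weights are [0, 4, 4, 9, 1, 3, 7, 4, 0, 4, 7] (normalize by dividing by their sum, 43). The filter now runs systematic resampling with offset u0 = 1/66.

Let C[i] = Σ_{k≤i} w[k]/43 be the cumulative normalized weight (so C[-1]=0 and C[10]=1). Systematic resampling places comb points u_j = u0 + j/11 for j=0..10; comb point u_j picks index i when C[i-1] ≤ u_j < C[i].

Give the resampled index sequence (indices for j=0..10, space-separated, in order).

1 2 3 3 3 5 6 7 7 9 10

C = [0, 4/43, 8/43, 17/43, 18/43, 21/43, 28/43, 32/43, 32/43, 36/43, 1]
j=0: u_0=1/66 ∈ [0, 4/43) → index 1
j=1: u_1=7/66 ∈ [4/43, 8/43) → index 2
j=2: u_2=13/66 ∈ [8/43, 17/43) → index 3
j=3: u_3=19/66 ∈ [8/43, 17/43) → index 3
j=4: u_4=25/66 ∈ [8/43, 17/43) → index 3
j=5: u_5=31/66 ∈ [18/43, 21/43) → index 5
j=6: u_6=37/66 ∈ [21/43, 28/43) → index 6
j=7: u_7=43/66 ∈ [28/43, 32/43) → index 7
j=8: u_8=49/66 ∈ [28/43, 32/43) → index 7
j=9: u_9=5/6 ∈ [32/43, 36/43) → index 9
j=10: u_10=61/66 ∈ [36/43, 1) → index 10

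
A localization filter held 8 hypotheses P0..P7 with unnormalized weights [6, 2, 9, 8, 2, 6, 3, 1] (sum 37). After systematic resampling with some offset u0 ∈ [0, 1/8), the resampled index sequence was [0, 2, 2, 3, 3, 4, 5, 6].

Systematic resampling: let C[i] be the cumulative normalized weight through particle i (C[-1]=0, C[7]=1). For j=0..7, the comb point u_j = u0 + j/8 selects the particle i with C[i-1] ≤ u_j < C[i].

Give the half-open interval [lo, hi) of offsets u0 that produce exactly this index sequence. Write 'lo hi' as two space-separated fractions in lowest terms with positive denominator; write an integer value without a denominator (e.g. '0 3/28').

27/296 29/296

C = [6/37, 8/37, 17/37, 25/37, 27/37, 33/37, 36/37, 1]
j=0 picked index 0: u0 ∈ [0, 6/37)
j=1 picked index 2: u0 ∈ [27/296, 99/296)
j=2 picked index 2: u0 ∈ [-5/148, 31/148)
j=3 picked index 3: u0 ∈ [25/296, 89/296)
j=4 picked index 3: u0 ∈ [-3/74, 13/74)
j=5 picked index 4: u0 ∈ [15/296, 31/296)
j=6 picked index 5: u0 ∈ [-3/148, 21/148)
j=7 picked index 6: u0 ∈ [5/296, 29/296)
intersection: [27/296, 29/296)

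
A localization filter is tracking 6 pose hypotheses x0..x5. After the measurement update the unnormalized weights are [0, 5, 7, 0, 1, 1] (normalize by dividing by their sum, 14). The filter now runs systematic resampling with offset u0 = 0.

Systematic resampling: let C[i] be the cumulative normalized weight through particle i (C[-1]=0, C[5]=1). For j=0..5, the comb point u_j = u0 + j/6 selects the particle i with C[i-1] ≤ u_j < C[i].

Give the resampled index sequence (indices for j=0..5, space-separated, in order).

C = [0, 5/14, 6/7, 6/7, 13/14, 1]
j=0: u_0=0 ∈ [0, 5/14) → index 1
j=1: u_1=1/6 ∈ [0, 5/14) → index 1
j=2: u_2=1/3 ∈ [0, 5/14) → index 1
j=3: u_3=1/2 ∈ [5/14, 6/7) → index 2
j=4: u_4=2/3 ∈ [5/14, 6/7) → index 2
j=5: u_5=5/6 ∈ [5/14, 6/7) → index 2

1 1 1 2 2 2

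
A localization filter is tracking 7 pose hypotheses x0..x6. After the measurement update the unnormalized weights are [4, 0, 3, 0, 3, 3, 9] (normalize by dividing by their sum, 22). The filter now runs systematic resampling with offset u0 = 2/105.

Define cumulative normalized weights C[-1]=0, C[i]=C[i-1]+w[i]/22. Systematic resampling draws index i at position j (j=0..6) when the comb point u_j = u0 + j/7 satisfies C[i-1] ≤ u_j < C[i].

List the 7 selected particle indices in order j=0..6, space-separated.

0 0 2 4 5 6 6

C = [2/11, 2/11, 7/22, 7/22, 5/11, 13/22, 1]
j=0: u_0=2/105 ∈ [0, 2/11) → index 0
j=1: u_1=17/105 ∈ [0, 2/11) → index 0
j=2: u_2=32/105 ∈ [2/11, 7/22) → index 2
j=3: u_3=47/105 ∈ [7/22, 5/11) → index 4
j=4: u_4=62/105 ∈ [5/11, 13/22) → index 5
j=5: u_5=11/15 ∈ [13/22, 1) → index 6
j=6: u_6=92/105 ∈ [13/22, 1) → index 6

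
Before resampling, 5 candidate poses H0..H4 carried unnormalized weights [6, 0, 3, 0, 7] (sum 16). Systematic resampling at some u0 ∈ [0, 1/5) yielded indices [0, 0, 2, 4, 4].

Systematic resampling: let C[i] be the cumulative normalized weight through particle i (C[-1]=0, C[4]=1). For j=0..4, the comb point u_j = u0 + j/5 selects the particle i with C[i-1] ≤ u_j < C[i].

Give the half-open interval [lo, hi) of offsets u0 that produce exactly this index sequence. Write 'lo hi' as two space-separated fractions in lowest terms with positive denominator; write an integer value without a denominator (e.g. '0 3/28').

0 13/80

C = [3/8, 3/8, 9/16, 9/16, 1]
j=0 picked index 0: u0 ∈ [0, 3/8)
j=1 picked index 0: u0 ∈ [-1/5, 7/40)
j=2 picked index 2: u0 ∈ [-1/40, 13/80)
j=3 picked index 4: u0 ∈ [-3/80, 2/5)
j=4 picked index 4: u0 ∈ [-19/80, 1/5)
intersection: [0, 13/80)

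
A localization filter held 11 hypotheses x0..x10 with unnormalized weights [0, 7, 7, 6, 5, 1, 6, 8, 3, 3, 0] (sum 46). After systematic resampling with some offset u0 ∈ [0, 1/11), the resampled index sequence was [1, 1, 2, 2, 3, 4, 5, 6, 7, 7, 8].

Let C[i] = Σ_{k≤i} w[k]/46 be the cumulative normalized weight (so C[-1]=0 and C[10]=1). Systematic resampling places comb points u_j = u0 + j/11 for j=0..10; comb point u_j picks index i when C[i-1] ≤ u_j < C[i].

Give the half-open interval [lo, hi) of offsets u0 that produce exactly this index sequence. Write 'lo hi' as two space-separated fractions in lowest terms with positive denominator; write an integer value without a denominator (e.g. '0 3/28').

0 5/253

C = [0, 7/46, 7/23, 10/23, 25/46, 13/23, 16/23, 20/23, 43/46, 1, 1]
j=0 picked index 1: u0 ∈ [0, 7/46)
j=1 picked index 1: u0 ∈ [-1/11, 31/506)
j=2 picked index 2: u0 ∈ [-15/506, 31/253)
j=3 picked index 2: u0 ∈ [-61/506, 8/253)
j=4 picked index 3: u0 ∈ [-15/253, 18/253)
j=5 picked index 4: u0 ∈ [-5/253, 45/506)
j=6 picked index 5: u0 ∈ [-1/506, 5/253)
j=7 picked index 6: u0 ∈ [-18/253, 15/253)
j=8 picked index 7: u0 ∈ [-8/253, 36/253)
j=9 picked index 7: u0 ∈ [-31/253, 13/253)
j=10 picked index 8: u0 ∈ [-10/253, 13/506)
intersection: [0, 5/253)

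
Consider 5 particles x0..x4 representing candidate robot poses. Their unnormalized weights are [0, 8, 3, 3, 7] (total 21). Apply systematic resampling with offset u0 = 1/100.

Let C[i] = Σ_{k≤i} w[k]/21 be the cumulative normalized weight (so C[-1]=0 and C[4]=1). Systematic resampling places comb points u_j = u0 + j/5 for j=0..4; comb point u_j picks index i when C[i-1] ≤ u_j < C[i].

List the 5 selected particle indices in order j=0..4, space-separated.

1 1 2 3 4

C = [0, 8/21, 11/21, 2/3, 1]
j=0: u_0=1/100 ∈ [0, 8/21) → index 1
j=1: u_1=21/100 ∈ [0, 8/21) → index 1
j=2: u_2=41/100 ∈ [8/21, 11/21) → index 2
j=3: u_3=61/100 ∈ [11/21, 2/3) → index 3
j=4: u_4=81/100 ∈ [2/3, 1) → index 4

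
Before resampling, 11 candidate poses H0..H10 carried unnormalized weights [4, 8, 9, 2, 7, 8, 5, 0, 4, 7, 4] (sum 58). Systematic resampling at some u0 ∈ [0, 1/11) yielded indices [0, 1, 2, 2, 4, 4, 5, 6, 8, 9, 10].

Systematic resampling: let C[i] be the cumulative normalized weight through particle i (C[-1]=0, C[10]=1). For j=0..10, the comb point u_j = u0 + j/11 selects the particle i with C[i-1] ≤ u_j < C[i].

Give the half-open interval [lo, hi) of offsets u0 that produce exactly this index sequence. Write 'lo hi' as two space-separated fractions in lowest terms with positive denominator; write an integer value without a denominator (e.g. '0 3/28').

C = [2/29, 6/29, 21/58, 23/58, 15/29, 19/29, 43/58, 43/58, 47/58, 27/29, 1]
j=0 picked index 0: u0 ∈ [0, 2/29)
j=1 picked index 1: u0 ∈ [-7/319, 37/319)
j=2 picked index 2: u0 ∈ [8/319, 115/638)
j=3 picked index 2: u0 ∈ [-21/319, 57/638)
j=4 picked index 4: u0 ∈ [21/638, 49/319)
j=5 picked index 4: u0 ∈ [-37/638, 20/319)
j=6 picked index 5: u0 ∈ [-9/319, 35/319)
j=7 picked index 6: u0 ∈ [6/319, 67/638)
j=8 picked index 8: u0 ∈ [9/638, 53/638)
j=9 picked index 9: u0 ∈ [-5/638, 36/319)
j=10 picked index 10: u0 ∈ [7/319, 1/11)
intersection: [21/638, 20/319)

21/638 20/319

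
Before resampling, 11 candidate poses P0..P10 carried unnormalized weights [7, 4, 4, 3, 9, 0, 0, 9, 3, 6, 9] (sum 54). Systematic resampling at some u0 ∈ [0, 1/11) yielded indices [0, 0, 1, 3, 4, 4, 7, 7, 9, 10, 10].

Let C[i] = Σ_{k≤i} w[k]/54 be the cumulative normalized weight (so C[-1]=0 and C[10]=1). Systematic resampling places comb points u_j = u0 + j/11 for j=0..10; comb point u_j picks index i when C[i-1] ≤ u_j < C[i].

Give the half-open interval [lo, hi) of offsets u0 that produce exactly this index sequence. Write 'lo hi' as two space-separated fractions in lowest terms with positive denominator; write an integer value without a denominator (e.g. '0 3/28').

1/66 13/594

C = [7/54, 11/54, 5/18, 1/3, 1/2, 1/2, 1/2, 2/3, 13/18, 5/6, 1]
j=0 picked index 0: u0 ∈ [0, 7/54)
j=1 picked index 0: u0 ∈ [-1/11, 23/594)
j=2 picked index 1: u0 ∈ [-31/594, 13/594)
j=3 picked index 3: u0 ∈ [1/198, 2/33)
j=4 picked index 4: u0 ∈ [-1/33, 3/22)
j=5 picked index 4: u0 ∈ [-4/33, 1/22)
j=6 picked index 7: u0 ∈ [-1/22, 4/33)
j=7 picked index 7: u0 ∈ [-3/22, 1/33)
j=8 picked index 9: u0 ∈ [-1/198, 7/66)
j=9 picked index 10: u0 ∈ [1/66, 2/11)
j=10 picked index 10: u0 ∈ [-5/66, 1/11)
intersection: [1/66, 13/594)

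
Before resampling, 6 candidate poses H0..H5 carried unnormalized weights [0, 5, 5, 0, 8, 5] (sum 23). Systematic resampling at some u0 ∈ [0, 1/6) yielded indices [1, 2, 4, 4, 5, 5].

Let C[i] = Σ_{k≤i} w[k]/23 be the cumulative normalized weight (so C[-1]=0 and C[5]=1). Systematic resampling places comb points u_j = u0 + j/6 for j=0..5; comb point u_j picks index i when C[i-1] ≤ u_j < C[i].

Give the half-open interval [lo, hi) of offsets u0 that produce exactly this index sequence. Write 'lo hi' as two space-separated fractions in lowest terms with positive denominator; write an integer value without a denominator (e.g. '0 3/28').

C = [0, 5/23, 10/23, 10/23, 18/23, 1]
j=0 picked index 1: u0 ∈ [0, 5/23)
j=1 picked index 2: u0 ∈ [7/138, 37/138)
j=2 picked index 4: u0 ∈ [7/69, 31/69)
j=3 picked index 4: u0 ∈ [-3/46, 13/46)
j=4 picked index 5: u0 ∈ [8/69, 1/3)
j=5 picked index 5: u0 ∈ [-7/138, 1/6)
intersection: [8/69, 1/6)

8/69 1/6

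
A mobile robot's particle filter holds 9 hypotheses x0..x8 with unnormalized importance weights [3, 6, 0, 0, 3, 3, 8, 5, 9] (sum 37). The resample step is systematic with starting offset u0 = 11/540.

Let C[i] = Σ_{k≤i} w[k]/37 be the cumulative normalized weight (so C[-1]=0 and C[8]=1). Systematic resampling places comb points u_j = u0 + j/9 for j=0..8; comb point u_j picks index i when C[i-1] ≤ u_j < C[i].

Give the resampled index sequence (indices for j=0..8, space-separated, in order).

C = [3/37, 9/37, 9/37, 9/37, 12/37, 15/37, 23/37, 28/37, 1]
j=0: u_0=11/540 ∈ [0, 3/37) → index 0
j=1: u_1=71/540 ∈ [3/37, 9/37) → index 1
j=2: u_2=131/540 ∈ [3/37, 9/37) → index 1
j=3: u_3=191/540 ∈ [12/37, 15/37) → index 5
j=4: u_4=251/540 ∈ [15/37, 23/37) → index 6
j=5: u_5=311/540 ∈ [15/37, 23/37) → index 6
j=6: u_6=371/540 ∈ [23/37, 28/37) → index 7
j=7: u_7=431/540 ∈ [28/37, 1) → index 8
j=8: u_8=491/540 ∈ [28/37, 1) → index 8

0 1 1 5 6 6 7 8 8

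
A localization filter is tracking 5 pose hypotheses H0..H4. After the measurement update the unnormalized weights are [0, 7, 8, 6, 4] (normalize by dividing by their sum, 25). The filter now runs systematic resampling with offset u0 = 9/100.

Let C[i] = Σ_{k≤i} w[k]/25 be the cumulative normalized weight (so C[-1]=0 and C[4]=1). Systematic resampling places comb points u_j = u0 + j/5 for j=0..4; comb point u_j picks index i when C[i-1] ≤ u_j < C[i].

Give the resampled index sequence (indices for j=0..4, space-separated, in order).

C = [0, 7/25, 3/5, 21/25, 1]
j=0: u_0=9/100 ∈ [0, 7/25) → index 1
j=1: u_1=29/100 ∈ [7/25, 3/5) → index 2
j=2: u_2=49/100 ∈ [7/25, 3/5) → index 2
j=3: u_3=69/100 ∈ [3/5, 21/25) → index 3
j=4: u_4=89/100 ∈ [21/25, 1) → index 4

1 2 2 3 4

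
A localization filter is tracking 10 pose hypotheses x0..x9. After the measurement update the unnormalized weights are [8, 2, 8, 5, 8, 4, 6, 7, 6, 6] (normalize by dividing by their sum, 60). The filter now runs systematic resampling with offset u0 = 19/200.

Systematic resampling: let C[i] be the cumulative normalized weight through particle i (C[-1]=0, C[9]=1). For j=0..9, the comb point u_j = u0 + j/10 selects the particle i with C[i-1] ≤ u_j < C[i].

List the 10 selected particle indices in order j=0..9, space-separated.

C = [2/15, 1/6, 3/10, 23/60, 31/60, 7/12, 41/60, 4/5, 9/10, 1]
j=0: u_0=19/200 ∈ [0, 2/15) → index 0
j=1: u_1=39/200 ∈ [1/6, 3/10) → index 2
j=2: u_2=59/200 ∈ [1/6, 3/10) → index 2
j=3: u_3=79/200 ∈ [23/60, 31/60) → index 4
j=4: u_4=99/200 ∈ [23/60, 31/60) → index 4
j=5: u_5=119/200 ∈ [7/12, 41/60) → index 6
j=6: u_6=139/200 ∈ [41/60, 4/5) → index 7
j=7: u_7=159/200 ∈ [41/60, 4/5) → index 7
j=8: u_8=179/200 ∈ [4/5, 9/10) → index 8
j=9: u_9=199/200 ∈ [9/10, 1) → index 9

0 2 2 4 4 6 7 7 8 9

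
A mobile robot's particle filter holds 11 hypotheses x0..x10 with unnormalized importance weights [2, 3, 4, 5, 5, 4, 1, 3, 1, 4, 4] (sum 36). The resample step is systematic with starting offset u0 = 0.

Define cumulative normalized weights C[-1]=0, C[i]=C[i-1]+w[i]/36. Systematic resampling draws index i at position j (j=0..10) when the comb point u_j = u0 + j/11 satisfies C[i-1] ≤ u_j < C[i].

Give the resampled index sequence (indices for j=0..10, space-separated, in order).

0 1 2 3 3 4 5 5 7 9 10

C = [1/18, 5/36, 1/4, 7/18, 19/36, 23/36, 2/3, 3/4, 7/9, 8/9, 1]
j=0: u_0=0 ∈ [0, 1/18) → index 0
j=1: u_1=1/11 ∈ [1/18, 5/36) → index 1
j=2: u_2=2/11 ∈ [5/36, 1/4) → index 2
j=3: u_3=3/11 ∈ [1/4, 7/18) → index 3
j=4: u_4=4/11 ∈ [1/4, 7/18) → index 3
j=5: u_5=5/11 ∈ [7/18, 19/36) → index 4
j=6: u_6=6/11 ∈ [19/36, 23/36) → index 5
j=7: u_7=7/11 ∈ [19/36, 23/36) → index 5
j=8: u_8=8/11 ∈ [2/3, 3/4) → index 7
j=9: u_9=9/11 ∈ [7/9, 8/9) → index 9
j=10: u_10=10/11 ∈ [8/9, 1) → index 10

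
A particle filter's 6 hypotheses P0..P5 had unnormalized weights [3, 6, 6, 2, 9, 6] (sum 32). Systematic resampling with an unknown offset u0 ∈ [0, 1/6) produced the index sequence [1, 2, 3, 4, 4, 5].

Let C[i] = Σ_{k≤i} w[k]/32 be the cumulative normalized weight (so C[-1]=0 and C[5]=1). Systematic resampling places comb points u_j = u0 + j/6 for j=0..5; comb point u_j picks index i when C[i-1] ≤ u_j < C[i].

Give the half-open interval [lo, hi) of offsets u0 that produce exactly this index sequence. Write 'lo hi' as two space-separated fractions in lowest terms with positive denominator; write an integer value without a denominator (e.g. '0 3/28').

13/96 7/48

C = [3/32, 9/32, 15/32, 17/32, 13/16, 1]
j=0 picked index 1: u0 ∈ [3/32, 9/32)
j=1 picked index 2: u0 ∈ [11/96, 29/96)
j=2 picked index 3: u0 ∈ [13/96, 19/96)
j=3 picked index 4: u0 ∈ [1/32, 5/16)
j=4 picked index 4: u0 ∈ [-13/96, 7/48)
j=5 picked index 5: u0 ∈ [-1/48, 1/6)
intersection: [13/96, 7/48)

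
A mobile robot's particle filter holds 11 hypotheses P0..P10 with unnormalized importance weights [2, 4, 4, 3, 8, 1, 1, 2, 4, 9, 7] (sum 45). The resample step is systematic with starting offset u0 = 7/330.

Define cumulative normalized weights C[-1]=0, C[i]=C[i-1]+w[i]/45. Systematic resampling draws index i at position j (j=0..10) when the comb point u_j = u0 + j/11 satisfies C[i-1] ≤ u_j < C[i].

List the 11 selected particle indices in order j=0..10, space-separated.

0 1 2 4 4 5 8 9 9 9 10

C = [2/45, 2/15, 2/9, 13/45, 7/15, 22/45, 23/45, 5/9, 29/45, 38/45, 1]
j=0: u_0=7/330 ∈ [0, 2/45) → index 0
j=1: u_1=37/330 ∈ [2/45, 2/15) → index 1
j=2: u_2=67/330 ∈ [2/15, 2/9) → index 2
j=3: u_3=97/330 ∈ [13/45, 7/15) → index 4
j=4: u_4=127/330 ∈ [13/45, 7/15) → index 4
j=5: u_5=157/330 ∈ [7/15, 22/45) → index 5
j=6: u_6=17/30 ∈ [5/9, 29/45) → index 8
j=7: u_7=217/330 ∈ [29/45, 38/45) → index 9
j=8: u_8=247/330 ∈ [29/45, 38/45) → index 9
j=9: u_9=277/330 ∈ [29/45, 38/45) → index 9
j=10: u_10=307/330 ∈ [38/45, 1) → index 10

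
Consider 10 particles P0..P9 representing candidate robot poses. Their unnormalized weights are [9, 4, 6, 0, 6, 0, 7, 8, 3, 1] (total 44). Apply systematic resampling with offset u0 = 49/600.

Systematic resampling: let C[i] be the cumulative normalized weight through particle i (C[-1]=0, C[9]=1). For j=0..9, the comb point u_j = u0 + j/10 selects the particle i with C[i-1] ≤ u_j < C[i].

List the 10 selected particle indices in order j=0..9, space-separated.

C = [9/44, 13/44, 19/44, 19/44, 25/44, 25/44, 8/11, 10/11, 43/44, 1]
j=0: u_0=49/600 ∈ [0, 9/44) → index 0
j=1: u_1=109/600 ∈ [0, 9/44) → index 0
j=2: u_2=169/600 ∈ [9/44, 13/44) → index 1
j=3: u_3=229/600 ∈ [13/44, 19/44) → index 2
j=4: u_4=289/600 ∈ [19/44, 25/44) → index 4
j=5: u_5=349/600 ∈ [25/44, 8/11) → index 6
j=6: u_6=409/600 ∈ [25/44, 8/11) → index 6
j=7: u_7=469/600 ∈ [8/11, 10/11) → index 7
j=8: u_8=529/600 ∈ [8/11, 10/11) → index 7
j=9: u_9=589/600 ∈ [43/44, 1) → index 9

0 0 1 2 4 6 6 7 7 9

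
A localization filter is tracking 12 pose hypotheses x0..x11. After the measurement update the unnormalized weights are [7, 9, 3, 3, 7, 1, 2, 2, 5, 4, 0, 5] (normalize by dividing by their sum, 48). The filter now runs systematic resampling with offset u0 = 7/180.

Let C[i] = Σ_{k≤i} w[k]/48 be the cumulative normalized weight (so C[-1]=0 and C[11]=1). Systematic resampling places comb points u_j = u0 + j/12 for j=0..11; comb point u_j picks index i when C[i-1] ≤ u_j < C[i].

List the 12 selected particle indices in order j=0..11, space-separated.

C = [7/48, 1/3, 19/48, 11/24, 29/48, 5/8, 2/3, 17/24, 13/16, 43/48, 43/48, 1]
j=0: u_0=7/180 ∈ [0, 7/48) → index 0
j=1: u_1=11/90 ∈ [0, 7/48) → index 0
j=2: u_2=37/180 ∈ [7/48, 1/3) → index 1
j=3: u_3=13/45 ∈ [7/48, 1/3) → index 1
j=4: u_4=67/180 ∈ [1/3, 19/48) → index 2
j=5: u_5=41/90 ∈ [19/48, 11/24) → index 3
j=6: u_6=97/180 ∈ [11/24, 29/48) → index 4
j=7: u_7=28/45 ∈ [29/48, 5/8) → index 5
j=8: u_8=127/180 ∈ [2/3, 17/24) → index 7
j=9: u_9=71/90 ∈ [17/24, 13/16) → index 8
j=10: u_10=157/180 ∈ [13/16, 43/48) → index 9
j=11: u_11=43/45 ∈ [43/48, 1) → index 11

0 0 1 1 2 3 4 5 7 8 9 11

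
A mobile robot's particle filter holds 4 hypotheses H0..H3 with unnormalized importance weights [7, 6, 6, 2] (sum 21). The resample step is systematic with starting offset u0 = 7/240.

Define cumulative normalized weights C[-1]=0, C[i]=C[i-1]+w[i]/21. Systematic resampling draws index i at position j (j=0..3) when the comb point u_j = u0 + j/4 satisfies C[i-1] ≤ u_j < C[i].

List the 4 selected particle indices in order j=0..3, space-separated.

C = [1/3, 13/21, 19/21, 1]
j=0: u_0=7/240 ∈ [0, 1/3) → index 0
j=1: u_1=67/240 ∈ [0, 1/3) → index 0
j=2: u_2=127/240 ∈ [1/3, 13/21) → index 1
j=3: u_3=187/240 ∈ [13/21, 19/21) → index 2

0 0 1 2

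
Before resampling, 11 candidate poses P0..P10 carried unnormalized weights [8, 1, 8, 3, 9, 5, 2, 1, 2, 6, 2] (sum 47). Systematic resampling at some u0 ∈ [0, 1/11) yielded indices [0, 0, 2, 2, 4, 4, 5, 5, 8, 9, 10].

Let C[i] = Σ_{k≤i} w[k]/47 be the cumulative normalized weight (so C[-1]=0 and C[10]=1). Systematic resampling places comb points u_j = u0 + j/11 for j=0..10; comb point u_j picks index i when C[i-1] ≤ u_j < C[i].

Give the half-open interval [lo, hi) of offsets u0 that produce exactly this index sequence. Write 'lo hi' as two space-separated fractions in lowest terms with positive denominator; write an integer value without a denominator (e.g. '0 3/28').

C = [8/47, 9/47, 17/47, 20/47, 29/47, 34/47, 36/47, 37/47, 39/47, 45/47, 1]
j=0 picked index 0: u0 ∈ [0, 8/47)
j=1 picked index 0: u0 ∈ [-1/11, 41/517)
j=2 picked index 2: u0 ∈ [5/517, 93/517)
j=3 picked index 2: u0 ∈ [-42/517, 46/517)
j=4 picked index 4: u0 ∈ [32/517, 131/517)
j=5 picked index 4: u0 ∈ [-15/517, 84/517)
j=6 picked index 5: u0 ∈ [37/517, 92/517)
j=7 picked index 5: u0 ∈ [-10/517, 45/517)
j=8 picked index 8: u0 ∈ [31/517, 53/517)
j=9 picked index 9: u0 ∈ [6/517, 72/517)
j=10 picked index 10: u0 ∈ [25/517, 1/11)
intersection: [37/517, 41/517)

37/517 41/517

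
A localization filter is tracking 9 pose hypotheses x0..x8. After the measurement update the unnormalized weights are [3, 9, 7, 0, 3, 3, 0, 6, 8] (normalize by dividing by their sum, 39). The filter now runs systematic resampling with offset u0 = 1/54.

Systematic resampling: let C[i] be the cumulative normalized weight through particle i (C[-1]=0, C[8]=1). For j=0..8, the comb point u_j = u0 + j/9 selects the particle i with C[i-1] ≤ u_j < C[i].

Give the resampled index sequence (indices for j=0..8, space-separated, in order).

0 1 1 2 2 5 7 8 8

C = [1/13, 4/13, 19/39, 19/39, 22/39, 25/39, 25/39, 31/39, 1]
j=0: u_0=1/54 ∈ [0, 1/13) → index 0
j=1: u_1=7/54 ∈ [1/13, 4/13) → index 1
j=2: u_2=13/54 ∈ [1/13, 4/13) → index 1
j=3: u_3=19/54 ∈ [4/13, 19/39) → index 2
j=4: u_4=25/54 ∈ [4/13, 19/39) → index 2
j=5: u_5=31/54 ∈ [22/39, 25/39) → index 5
j=6: u_6=37/54 ∈ [25/39, 31/39) → index 7
j=7: u_7=43/54 ∈ [31/39, 1) → index 8
j=8: u_8=49/54 ∈ [31/39, 1) → index 8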